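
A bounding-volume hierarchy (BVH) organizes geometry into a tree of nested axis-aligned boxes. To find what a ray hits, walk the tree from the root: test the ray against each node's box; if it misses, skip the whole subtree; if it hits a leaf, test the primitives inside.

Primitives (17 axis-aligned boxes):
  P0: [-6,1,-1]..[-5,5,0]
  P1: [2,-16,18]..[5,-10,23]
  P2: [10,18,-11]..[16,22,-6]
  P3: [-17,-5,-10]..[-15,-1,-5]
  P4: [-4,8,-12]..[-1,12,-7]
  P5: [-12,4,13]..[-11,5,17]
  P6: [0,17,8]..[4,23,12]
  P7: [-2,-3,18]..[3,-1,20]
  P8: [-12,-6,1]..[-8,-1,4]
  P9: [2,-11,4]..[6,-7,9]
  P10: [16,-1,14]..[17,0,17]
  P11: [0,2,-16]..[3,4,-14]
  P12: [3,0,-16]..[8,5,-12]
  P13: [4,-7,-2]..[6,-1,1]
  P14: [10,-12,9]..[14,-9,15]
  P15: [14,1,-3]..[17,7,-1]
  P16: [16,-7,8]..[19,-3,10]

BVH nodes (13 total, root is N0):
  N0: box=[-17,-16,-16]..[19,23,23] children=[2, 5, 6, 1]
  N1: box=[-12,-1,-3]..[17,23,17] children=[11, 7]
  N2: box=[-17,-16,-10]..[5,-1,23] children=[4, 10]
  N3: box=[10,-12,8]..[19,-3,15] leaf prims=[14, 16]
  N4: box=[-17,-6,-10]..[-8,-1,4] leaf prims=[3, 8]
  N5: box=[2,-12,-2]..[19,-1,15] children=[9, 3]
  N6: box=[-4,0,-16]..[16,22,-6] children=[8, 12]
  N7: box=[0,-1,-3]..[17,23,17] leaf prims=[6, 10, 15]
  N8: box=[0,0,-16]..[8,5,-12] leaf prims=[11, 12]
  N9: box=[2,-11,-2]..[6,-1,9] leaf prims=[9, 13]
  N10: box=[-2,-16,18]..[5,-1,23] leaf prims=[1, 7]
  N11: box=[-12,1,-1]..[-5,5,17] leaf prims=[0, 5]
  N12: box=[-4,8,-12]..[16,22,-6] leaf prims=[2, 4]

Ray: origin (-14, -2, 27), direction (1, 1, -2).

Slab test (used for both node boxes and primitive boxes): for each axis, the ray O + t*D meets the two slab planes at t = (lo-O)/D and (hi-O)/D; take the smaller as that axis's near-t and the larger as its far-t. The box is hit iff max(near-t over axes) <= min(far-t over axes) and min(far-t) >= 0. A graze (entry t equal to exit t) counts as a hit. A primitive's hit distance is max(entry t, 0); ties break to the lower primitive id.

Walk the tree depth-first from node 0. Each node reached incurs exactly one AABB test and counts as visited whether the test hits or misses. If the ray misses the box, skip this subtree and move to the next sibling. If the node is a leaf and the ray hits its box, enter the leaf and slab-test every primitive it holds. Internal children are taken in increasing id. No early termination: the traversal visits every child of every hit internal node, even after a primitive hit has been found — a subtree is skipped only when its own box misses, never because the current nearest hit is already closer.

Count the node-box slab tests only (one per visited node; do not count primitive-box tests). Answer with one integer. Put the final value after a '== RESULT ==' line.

Trace the traversal:
N0 x:[-3,33] y:[-14,25] z:[2,43/2] -> hit [2,43/2], descend [1, 2, 5, 6]
  N1 x:[2,31] y:[1,25] z:[5,15] -> hit [5,15], descend [7, 11]
    N7 x:[14,31] y:[1,25] z:[5,15] -> hit [14,15] leaf, test {P6(miss), P10(miss), P15(miss)}
    N11 x:[2,9] y:[3,7] z:[5,14] -> hit [5,7] leaf, test {P0(miss), P5(miss)}
  N2 x:[-3,19] y:[-14,1] z:[2,37/2] -> miss, prune
  N5 x:[16,33] y:[-10,1] z:[6,29/2] -> miss, prune
  N6 x:[10,30] y:[2,24] z:[33/2,43/2] -> hit [33/2,43/2], descend [8, 12]
    N8 x:[14,22] y:[2,7] z:[39/2,43/2] -> miss, prune
    N12 x:[10,30] y:[10,24] z:[33/2,39/2] -> hit [33/2,39/2] leaf, test {P2(miss), P4(miss)}

9 AABB tests over nodes [0, 1, 7, 11, 2, 5, 6, 8, 12]; 3 leaves entered; closest miss.

== RESULT ==
9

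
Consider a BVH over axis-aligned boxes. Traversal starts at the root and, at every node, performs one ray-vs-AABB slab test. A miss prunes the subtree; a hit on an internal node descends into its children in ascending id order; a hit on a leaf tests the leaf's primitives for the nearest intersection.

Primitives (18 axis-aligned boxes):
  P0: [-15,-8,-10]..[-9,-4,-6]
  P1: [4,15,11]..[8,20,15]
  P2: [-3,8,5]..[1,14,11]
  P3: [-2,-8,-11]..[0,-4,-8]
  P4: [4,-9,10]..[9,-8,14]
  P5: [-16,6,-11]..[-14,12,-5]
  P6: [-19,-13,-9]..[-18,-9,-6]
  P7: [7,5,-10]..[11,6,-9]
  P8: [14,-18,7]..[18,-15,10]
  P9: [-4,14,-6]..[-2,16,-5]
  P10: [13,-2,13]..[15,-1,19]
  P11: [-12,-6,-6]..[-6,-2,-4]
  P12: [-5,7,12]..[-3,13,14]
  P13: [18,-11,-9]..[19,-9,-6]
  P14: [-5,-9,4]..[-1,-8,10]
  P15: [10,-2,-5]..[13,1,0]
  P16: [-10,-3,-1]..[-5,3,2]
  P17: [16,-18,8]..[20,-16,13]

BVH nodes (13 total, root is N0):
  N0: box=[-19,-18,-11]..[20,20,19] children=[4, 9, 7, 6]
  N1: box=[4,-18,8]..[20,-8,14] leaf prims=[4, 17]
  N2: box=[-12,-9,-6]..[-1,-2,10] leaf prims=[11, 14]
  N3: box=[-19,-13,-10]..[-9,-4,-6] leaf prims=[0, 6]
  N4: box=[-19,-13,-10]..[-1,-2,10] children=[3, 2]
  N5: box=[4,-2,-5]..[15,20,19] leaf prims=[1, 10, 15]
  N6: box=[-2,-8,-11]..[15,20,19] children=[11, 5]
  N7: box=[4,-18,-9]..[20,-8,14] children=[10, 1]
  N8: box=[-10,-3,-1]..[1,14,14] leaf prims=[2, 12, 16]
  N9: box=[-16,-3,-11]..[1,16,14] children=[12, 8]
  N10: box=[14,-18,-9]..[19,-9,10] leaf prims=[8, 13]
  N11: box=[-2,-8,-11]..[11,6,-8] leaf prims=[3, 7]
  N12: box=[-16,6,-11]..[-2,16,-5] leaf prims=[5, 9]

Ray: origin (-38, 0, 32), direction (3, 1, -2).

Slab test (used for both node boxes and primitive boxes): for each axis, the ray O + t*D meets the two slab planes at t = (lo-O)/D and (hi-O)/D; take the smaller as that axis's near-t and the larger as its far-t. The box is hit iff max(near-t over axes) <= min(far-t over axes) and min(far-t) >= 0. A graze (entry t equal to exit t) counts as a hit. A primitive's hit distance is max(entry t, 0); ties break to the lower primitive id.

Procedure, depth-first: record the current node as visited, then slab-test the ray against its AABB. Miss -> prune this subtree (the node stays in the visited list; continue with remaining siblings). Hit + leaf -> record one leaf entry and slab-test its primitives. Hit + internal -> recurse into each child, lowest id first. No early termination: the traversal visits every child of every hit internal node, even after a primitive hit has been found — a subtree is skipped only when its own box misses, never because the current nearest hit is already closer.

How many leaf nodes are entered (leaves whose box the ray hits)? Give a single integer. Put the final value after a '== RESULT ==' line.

Walk:
N0 x:[19/3,58/3] y:[-18,20] z:[13/2,43/2] -> hit [13/2,58/3], descend [4, 6, 7, 9]
  N4 x:[19/3,37/3] y:[-13,-2] z:[11,21] -> miss, prune
  N6 x:[12,53/3] y:[-8,20] z:[13/2,43/2] -> hit [12,53/3], descend [5, 11]
    N5 x:[14,53/3] y:[-2,20] z:[13/2,37/2] -> hit [14,53/3] leaf, test {P1(miss), P10(miss), P15(miss)}
    N11 x:[12,49/3] y:[-8,6] z:[20,43/2] -> miss, prune
  N7 x:[14,58/3] y:[-18,-8] z:[9,41/2] -> miss, prune
  N9 x:[22/3,13] y:[-3,16] z:[9,43/2] -> hit [9,13], descend [8, 12]
    N8 x:[28/3,13] y:[-3,14] z:[9,33/2] -> hit [28/3,13] leaf, test {P2@t=35/3, P12(miss), P16(miss)}
    N12 x:[22/3,12] y:[6,16] z:[37/2,43/2] -> miss, prune

Visited [0, 4, 6, 5, 11, 7, 9, 8, 12]. Tests: 9 box, 2 leaf. Nearest: P2.

== RESULT ==
2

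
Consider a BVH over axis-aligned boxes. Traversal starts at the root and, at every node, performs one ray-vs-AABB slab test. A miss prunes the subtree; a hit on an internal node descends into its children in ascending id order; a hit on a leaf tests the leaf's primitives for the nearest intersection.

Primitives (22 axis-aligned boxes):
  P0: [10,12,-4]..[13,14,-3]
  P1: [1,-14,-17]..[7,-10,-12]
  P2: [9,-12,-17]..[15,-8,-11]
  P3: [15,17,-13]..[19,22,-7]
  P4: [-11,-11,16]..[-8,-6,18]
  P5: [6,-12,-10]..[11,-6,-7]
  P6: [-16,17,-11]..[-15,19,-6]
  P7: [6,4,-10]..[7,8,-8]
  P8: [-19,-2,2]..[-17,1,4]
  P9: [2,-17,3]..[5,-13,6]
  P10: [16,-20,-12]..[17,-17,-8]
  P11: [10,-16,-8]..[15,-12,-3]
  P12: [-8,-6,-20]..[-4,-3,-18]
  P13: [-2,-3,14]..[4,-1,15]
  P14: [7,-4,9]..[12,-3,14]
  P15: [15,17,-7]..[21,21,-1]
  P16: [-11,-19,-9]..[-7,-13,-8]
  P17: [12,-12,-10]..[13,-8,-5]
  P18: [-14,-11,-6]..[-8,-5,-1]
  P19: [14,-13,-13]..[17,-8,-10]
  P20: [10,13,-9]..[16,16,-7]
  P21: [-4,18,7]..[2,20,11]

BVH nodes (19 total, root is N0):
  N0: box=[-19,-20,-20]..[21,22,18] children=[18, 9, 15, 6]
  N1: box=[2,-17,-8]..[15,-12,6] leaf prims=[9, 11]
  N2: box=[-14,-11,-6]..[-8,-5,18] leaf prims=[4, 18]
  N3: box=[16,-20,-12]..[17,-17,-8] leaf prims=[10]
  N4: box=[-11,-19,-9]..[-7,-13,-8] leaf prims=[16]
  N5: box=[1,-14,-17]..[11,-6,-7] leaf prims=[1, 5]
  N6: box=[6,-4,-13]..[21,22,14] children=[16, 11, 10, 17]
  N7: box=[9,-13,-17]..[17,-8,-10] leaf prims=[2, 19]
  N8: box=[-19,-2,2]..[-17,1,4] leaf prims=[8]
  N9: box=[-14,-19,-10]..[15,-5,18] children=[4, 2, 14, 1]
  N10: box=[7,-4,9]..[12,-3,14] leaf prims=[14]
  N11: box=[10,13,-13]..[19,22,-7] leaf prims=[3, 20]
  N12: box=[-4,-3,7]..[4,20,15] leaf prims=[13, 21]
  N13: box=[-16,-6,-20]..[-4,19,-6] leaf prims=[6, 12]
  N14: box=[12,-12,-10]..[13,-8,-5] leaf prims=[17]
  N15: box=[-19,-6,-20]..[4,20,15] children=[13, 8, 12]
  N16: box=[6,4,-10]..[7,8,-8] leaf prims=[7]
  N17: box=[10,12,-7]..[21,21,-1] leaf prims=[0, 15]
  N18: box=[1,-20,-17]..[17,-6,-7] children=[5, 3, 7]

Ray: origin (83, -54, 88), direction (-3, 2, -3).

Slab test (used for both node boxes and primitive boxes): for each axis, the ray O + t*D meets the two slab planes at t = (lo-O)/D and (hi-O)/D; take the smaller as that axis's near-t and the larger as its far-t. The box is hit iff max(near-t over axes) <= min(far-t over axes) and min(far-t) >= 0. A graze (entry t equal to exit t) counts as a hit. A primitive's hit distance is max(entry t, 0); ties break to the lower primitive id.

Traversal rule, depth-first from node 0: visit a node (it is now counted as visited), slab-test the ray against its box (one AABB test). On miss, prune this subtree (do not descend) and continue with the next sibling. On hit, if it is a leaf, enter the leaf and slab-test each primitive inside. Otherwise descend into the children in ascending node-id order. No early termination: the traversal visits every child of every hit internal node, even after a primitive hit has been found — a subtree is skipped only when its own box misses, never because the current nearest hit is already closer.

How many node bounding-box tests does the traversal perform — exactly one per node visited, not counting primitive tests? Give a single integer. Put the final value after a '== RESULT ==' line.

Trace the traversal:
N0 x:[62/3,34] y:[17,38] z:[70/3,36] -> hit [70/3,34], descend [6, 9, 15, 18]
  N6 x:[62/3,77/3] y:[25,38] z:[74/3,101/3] -> hit [25,77/3], descend [10, 11, 16, 17]
    N10 x:[71/3,76/3] y:[25,51/2] z:[74/3,79/3] -> hit [25,76/3] leaf, test {P14@t=25}
    N11 x:[64/3,73/3] y:[67/2,38] z:[95/3,101/3] -> miss, prune
    N16 x:[76/3,77/3] y:[29,31] z:[32,98/3] -> miss, prune
    N17 x:[62/3,73/3] y:[33,75/2] z:[89/3,95/3] -> miss, prune
  N9 x:[68/3,97/3] y:[35/2,49/2] z:[70/3,98/3] -> hit [70/3,49/2], descend [1, 2, 4, 14]
    N1 x:[68/3,27] y:[37/2,21] z:[82/3,32] -> miss, prune
    N2 x:[91/3,97/3] y:[43/2,49/2] z:[70/3,94/3] -> miss, prune
    N4 x:[30,94/3] y:[35/2,41/2] z:[32,97/3] -> miss, prune
    N14 x:[70/3,71/3] y:[21,23] z:[31,98/3] -> miss, prune
  N15 x:[79/3,34] y:[24,37] z:[73/3,36] -> hit [79/3,34], descend [8, 12, 13]
    N8 x:[100/3,34] y:[26,55/2] z:[28,86/3] -> miss, prune
    N12 x:[79/3,29] y:[51/2,37] z:[73/3,27] -> hit [79/3,27] leaf, test {P13(miss), P21(miss)}
    N13 x:[29,33] y:[24,73/2] z:[94/3,36] -> hit [94/3,33] leaf, test {P6(miss), P12(miss)}
  N18 x:[22,82/3] y:[17,24] z:[95/3,35] -> miss, prune

Visited [0, 6, 10, 11, 16, 17, 9, 1, 2, 4, 14, 15, 8, 12, 13, 18]. Tests: 16 box, 3 leaf. Nearest: P14.

== RESULT ==
16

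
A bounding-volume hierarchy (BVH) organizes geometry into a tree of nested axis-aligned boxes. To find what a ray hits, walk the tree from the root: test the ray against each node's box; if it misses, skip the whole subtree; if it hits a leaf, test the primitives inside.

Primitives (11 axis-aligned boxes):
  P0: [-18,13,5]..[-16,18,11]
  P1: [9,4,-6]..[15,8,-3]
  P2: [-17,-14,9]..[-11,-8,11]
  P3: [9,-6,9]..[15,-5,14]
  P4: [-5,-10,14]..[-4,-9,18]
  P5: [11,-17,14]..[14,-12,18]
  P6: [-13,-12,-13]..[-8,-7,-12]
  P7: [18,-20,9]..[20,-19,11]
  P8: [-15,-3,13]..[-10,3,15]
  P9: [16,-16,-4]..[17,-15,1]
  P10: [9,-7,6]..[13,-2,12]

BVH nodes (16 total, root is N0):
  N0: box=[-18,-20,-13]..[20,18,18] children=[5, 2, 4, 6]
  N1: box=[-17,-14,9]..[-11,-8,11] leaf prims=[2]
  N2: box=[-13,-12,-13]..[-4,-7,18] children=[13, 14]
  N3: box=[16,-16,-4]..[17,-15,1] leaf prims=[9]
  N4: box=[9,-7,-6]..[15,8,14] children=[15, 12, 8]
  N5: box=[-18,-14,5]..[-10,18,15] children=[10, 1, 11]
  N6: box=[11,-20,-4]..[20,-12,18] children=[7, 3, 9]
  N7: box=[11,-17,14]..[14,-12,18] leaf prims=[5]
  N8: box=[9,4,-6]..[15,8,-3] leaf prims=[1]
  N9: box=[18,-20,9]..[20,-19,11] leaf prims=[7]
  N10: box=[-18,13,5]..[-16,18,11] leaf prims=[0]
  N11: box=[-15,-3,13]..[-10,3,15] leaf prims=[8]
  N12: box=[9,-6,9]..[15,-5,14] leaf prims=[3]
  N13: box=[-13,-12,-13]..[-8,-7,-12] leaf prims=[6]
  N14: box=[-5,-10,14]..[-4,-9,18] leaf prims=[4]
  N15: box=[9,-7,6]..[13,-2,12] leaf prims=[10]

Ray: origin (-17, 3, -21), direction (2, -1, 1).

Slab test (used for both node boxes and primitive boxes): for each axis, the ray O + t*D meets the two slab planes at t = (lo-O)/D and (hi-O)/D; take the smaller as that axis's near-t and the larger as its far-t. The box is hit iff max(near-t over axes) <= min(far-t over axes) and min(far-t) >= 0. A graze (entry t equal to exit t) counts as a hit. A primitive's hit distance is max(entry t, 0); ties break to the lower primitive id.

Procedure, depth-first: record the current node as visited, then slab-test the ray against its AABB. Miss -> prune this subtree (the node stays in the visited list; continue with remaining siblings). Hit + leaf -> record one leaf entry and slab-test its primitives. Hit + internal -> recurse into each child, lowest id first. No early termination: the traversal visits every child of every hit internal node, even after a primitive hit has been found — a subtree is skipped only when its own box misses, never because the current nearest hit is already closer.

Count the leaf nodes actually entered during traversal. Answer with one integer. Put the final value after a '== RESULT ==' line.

Trace the traversal:
N0 x:[-1/2,37/2] y:[-15,23] z:[8,39] -> hit [8,37/2], descend [2, 4, 5, 6]
  N2 x:[2,13/2] y:[10,15] z:[8,39] -> miss, prune
  N4 x:[13,16] y:[-5,10] z:[15,35] -> miss, prune
  N5 x:[-1/2,7/2] y:[-15,17] z:[26,36] -> miss, prune
  N6 x:[14,37/2] y:[15,23] z:[17,39] -> hit [17,37/2], descend [3, 7, 9]
    N3 x:[33/2,17] y:[18,19] z:[17,22] -> miss, prune
    N7 x:[14,31/2] y:[15,20] z:[35,39] -> miss, prune
    N9 x:[35/2,37/2] y:[22,23] z:[30,32] -> miss, prune

Visited [0, 2, 4, 5, 6, 3, 7, 9]. Tests: 8 box, 0 leaf. Nearest: miss.

== RESULT ==
0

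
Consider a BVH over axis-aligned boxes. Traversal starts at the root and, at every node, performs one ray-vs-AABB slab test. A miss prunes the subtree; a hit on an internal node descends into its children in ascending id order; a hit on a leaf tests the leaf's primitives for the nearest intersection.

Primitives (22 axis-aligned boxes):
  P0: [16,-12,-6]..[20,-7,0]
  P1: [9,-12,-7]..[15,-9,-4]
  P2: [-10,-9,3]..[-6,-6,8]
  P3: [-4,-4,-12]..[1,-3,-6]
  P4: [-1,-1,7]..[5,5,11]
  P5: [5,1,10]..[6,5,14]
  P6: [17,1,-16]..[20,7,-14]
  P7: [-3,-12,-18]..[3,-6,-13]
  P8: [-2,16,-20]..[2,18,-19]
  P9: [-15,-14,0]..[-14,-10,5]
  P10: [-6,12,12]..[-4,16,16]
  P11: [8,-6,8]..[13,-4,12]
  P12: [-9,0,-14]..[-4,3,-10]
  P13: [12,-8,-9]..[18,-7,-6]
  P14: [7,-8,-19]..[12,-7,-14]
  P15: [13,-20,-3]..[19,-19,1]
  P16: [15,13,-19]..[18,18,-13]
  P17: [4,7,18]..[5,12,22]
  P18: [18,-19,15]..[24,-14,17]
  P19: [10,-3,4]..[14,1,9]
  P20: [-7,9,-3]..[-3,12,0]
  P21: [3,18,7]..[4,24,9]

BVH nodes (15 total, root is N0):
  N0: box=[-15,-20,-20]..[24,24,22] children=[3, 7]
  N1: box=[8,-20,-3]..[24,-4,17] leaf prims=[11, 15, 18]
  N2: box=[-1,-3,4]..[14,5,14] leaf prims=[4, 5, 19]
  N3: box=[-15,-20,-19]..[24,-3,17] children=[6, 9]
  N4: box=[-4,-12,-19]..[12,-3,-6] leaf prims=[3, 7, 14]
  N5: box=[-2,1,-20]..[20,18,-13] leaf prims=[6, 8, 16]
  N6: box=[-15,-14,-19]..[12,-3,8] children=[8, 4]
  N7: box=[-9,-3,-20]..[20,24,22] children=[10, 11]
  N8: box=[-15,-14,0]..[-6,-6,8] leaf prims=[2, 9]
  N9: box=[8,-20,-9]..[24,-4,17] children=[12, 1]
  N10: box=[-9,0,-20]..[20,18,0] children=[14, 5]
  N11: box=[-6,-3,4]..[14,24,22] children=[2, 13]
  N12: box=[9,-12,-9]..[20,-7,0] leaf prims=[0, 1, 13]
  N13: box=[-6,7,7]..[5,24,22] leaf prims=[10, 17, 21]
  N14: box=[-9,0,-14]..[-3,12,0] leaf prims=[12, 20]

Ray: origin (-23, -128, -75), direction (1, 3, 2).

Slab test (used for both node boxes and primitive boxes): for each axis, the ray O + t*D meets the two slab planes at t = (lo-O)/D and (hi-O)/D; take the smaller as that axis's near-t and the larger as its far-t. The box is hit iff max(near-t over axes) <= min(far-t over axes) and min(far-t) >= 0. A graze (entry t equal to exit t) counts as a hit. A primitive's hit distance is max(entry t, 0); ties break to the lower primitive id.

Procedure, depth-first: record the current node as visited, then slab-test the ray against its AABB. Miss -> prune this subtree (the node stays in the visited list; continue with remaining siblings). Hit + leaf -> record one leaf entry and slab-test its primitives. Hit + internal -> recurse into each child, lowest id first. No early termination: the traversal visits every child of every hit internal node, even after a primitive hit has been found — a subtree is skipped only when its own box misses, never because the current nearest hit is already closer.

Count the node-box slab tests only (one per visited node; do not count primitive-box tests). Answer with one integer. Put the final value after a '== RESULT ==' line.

Traverse from the root:
N0 x:[8,47] y:[36,152/3] z:[55/2,97/2] -> hit [36,47], descend [3, 7]
  N3 x:[8,47] y:[36,125/3] z:[28,46] -> hit [36,125/3], descend [6, 9]
    N6 x:[8,35] y:[38,125/3] z:[28,83/2] -> miss, prune
    N9 x:[31,47] y:[36,124/3] z:[33,46] -> hit [36,124/3], descend [1, 12]
      N1 x:[31,47] y:[36,124/3] z:[36,46] -> hit [36,124/3] leaf, test {P11(miss), P15@t=36, P18(miss)}
      N12 x:[32,43] y:[116/3,121/3] z:[33,75/2] -> miss, prune
  N7 x:[14,43] y:[125/3,152/3] z:[55/2,97/2] -> hit [125/3,43], descend [10, 11]
    N10 x:[14,43] y:[128/3,146/3] z:[55/2,75/2] -> miss, prune
    N11 x:[17,37] y:[125/3,152/3] z:[79/2,97/2] -> miss, prune

Visited [0, 3, 6, 9, 1, 12, 7, 10, 11]. Tests: 9 box, 1 leaf. Nearest: P15.

== RESULT ==
9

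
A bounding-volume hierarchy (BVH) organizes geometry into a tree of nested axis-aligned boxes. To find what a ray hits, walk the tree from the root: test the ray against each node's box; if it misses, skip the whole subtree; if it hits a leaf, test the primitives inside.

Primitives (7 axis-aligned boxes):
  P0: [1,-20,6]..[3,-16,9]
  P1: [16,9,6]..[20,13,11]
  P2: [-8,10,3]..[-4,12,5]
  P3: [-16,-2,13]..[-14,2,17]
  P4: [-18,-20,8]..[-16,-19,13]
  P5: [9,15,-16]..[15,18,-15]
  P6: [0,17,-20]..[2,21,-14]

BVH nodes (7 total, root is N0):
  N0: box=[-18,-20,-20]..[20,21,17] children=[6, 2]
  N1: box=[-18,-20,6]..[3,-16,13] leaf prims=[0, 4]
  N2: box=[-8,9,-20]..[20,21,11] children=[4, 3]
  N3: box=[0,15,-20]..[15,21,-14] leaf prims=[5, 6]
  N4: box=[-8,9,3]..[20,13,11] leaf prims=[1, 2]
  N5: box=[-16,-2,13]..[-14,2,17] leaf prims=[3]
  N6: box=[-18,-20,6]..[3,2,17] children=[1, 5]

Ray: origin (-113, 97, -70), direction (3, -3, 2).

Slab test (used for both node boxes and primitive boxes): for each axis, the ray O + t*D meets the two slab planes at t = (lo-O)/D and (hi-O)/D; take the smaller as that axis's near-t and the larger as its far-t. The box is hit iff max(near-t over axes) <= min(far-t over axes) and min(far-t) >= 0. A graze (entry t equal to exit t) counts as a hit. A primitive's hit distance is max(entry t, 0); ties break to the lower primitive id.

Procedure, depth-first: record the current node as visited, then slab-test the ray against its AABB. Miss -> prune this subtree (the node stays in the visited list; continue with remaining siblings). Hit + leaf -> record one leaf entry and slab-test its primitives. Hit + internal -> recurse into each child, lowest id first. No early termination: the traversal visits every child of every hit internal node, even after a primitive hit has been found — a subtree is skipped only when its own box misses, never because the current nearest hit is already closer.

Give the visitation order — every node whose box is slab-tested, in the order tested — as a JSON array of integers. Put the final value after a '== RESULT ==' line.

Walk:
N0 x:[95/3,133/3] y:[76/3,39] z:[25,87/2] -> hit [95/3,39], descend [2, 6]
  N2 x:[35,133/3] y:[76/3,88/3] z:[25,81/2] -> miss, prune
  N6 x:[95/3,116/3] y:[95/3,39] z:[38,87/2] -> hit [38,116/3], descend [1, 5]
    N1 x:[95/3,116/3] y:[113/3,39] z:[38,83/2] -> hit [38,116/3] leaf, test {P0@t=38, P4(miss)}
    N5 x:[97/3,33] y:[95/3,33] z:[83/2,87/2] -> miss, prune

Summary -> nodes [0, 2, 6, 1, 5]; box-tests=5; leaf-entries=1; first=P0

== RESULT ==
[0, 2, 6, 1, 5]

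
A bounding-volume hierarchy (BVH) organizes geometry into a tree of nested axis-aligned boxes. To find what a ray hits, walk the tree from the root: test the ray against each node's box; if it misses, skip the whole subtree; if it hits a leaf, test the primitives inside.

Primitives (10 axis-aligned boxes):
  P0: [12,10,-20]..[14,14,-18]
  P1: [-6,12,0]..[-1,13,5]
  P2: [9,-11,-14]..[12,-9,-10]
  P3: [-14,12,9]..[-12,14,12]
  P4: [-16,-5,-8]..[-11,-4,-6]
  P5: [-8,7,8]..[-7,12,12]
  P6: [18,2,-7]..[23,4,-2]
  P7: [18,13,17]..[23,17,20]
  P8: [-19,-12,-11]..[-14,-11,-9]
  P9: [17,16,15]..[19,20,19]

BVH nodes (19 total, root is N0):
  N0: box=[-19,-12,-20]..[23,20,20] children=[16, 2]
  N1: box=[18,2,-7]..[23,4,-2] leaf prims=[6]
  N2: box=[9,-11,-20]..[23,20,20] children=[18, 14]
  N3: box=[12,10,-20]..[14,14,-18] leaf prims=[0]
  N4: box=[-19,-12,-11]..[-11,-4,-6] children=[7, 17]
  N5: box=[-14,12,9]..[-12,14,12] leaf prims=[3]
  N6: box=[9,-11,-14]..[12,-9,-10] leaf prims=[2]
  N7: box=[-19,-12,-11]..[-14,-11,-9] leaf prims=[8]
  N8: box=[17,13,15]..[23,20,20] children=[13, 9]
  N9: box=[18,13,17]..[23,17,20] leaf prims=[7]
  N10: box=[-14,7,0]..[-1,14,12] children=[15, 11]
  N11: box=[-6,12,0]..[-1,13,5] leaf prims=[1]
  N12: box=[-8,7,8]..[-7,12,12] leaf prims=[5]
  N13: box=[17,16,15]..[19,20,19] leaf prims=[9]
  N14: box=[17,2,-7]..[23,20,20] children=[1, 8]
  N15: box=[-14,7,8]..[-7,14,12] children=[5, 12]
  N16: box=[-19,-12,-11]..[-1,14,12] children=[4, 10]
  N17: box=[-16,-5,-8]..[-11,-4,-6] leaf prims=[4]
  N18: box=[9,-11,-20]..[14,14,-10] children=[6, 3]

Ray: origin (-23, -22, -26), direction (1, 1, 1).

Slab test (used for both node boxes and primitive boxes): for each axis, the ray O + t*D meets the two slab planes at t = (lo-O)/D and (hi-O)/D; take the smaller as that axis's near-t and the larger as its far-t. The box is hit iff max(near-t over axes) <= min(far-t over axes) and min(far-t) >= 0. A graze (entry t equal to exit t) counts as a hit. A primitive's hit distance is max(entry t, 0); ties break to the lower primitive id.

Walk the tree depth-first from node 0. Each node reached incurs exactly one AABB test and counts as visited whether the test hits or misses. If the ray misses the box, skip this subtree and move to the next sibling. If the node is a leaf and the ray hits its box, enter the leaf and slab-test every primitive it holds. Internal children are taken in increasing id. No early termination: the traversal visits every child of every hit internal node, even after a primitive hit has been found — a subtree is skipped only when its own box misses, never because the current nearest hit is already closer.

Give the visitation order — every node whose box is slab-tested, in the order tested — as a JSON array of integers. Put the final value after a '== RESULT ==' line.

Trace the traversal:
N0 x:[4,46] y:[10,42] z:[6,46] -> hit [10,42], descend [2, 16]
  N2 x:[32,46] y:[11,42] z:[6,46] -> hit [32,42], descend [14, 18]
    N14 x:[40,46] y:[24,42] z:[19,46] -> hit [40,42], descend [1, 8]
      N1 x:[41,46] y:[24,26] z:[19,24] -> miss, prune
      N8 x:[40,46] y:[35,42] z:[41,46] -> hit [41,42], descend [9, 13]
        N9 x:[41,46] y:[35,39] z:[43,46] -> miss, prune
        N13 x:[40,42] y:[38,42] z:[41,45] -> hit [41,42] leaf, test {P9@t=41}
    N18 x:[32,37] y:[11,36] z:[6,16] -> miss, prune
  N16 x:[4,22] y:[10,36] z:[15,38] -> hit [15,22], descend [4, 10]
    N4 x:[4,12] y:[10,18] z:[15,20] -> miss, prune
    N10 x:[9,22] y:[29,36] z:[26,38] -> miss, prune

Visited [0, 2, 14, 1, 8, 9, 13, 18, 16, 4, 10]. Tests: 11 box, 1 leaf. Nearest: P9.

== RESULT ==
[0, 2, 14, 1, 8, 9, 13, 18, 16, 4, 10]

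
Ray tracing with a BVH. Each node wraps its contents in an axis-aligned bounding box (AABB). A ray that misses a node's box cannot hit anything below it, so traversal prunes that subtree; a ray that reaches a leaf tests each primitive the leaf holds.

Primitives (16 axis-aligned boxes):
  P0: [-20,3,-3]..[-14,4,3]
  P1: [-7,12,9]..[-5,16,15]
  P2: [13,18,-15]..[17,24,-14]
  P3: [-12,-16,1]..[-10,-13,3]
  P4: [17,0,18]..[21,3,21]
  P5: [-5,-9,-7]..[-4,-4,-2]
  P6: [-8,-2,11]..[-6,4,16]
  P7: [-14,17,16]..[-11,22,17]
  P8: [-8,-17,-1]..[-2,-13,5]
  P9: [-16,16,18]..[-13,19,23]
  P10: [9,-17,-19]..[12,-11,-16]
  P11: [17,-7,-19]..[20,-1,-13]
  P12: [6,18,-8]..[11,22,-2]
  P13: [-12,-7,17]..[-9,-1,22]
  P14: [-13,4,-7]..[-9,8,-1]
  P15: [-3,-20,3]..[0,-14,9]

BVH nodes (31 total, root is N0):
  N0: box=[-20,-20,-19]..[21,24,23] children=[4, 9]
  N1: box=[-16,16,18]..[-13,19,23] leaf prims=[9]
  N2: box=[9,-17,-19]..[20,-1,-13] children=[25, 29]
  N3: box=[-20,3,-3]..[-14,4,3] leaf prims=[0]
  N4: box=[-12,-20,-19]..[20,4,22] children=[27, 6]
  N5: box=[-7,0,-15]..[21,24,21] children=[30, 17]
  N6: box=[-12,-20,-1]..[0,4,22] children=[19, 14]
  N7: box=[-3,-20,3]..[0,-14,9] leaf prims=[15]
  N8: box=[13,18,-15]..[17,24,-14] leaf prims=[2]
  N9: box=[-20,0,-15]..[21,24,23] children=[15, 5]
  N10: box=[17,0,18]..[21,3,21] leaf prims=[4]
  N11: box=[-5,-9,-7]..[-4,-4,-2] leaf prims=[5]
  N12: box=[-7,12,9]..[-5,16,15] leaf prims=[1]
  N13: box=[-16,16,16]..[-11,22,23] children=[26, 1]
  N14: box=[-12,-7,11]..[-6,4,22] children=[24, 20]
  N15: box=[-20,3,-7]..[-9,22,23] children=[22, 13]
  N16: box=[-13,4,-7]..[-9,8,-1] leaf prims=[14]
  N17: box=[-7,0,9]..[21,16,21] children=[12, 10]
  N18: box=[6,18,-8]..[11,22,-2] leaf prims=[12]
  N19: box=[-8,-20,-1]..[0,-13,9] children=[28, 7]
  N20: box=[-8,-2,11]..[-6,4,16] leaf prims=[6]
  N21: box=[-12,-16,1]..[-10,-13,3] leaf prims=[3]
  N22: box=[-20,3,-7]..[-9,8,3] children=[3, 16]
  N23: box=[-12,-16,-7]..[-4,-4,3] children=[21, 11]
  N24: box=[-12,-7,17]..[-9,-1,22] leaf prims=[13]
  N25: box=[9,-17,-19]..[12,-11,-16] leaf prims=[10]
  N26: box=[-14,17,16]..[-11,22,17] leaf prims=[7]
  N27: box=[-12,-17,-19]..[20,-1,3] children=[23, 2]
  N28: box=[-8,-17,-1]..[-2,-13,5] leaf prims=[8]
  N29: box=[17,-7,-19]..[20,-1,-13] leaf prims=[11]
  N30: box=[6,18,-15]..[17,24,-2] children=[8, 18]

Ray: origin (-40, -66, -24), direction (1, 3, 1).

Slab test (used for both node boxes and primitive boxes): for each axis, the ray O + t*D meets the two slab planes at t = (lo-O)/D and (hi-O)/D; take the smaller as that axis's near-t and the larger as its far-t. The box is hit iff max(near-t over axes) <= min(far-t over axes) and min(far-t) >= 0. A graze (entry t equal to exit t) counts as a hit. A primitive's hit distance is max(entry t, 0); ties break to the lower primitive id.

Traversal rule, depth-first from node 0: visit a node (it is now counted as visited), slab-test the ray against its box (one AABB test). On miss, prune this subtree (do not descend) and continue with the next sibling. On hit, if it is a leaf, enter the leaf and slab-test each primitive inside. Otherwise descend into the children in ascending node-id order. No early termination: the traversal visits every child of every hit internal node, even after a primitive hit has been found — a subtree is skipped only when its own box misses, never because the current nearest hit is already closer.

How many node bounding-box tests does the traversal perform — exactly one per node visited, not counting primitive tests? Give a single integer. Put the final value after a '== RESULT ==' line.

Traverse from the root:
N0 x:[20,61] y:[46/3,30] z:[5,47] -> hit [20,30], descend [4, 9]
  N4 x:[28,60] y:[46/3,70/3] z:[5,46] -> miss, prune
  N9 x:[20,61] y:[22,30] z:[9,47] -> hit [22,30], descend [5, 15]
    N5 x:[33,61] y:[22,30] z:[9,45] -> miss, prune
    N15 x:[20,31] y:[23,88/3] z:[17,47] -> hit [23,88/3], descend [13, 22]
      N13 x:[24,29] y:[82/3,88/3] z:[40,47] -> miss, prune
      N22 x:[20,31] y:[23,74/3] z:[17,27] -> hit [23,74/3], descend [3, 16]
        N3 x:[20,26] y:[23,70/3] z:[21,27] -> hit [23,70/3] leaf, test {P0@t=23}
        N16 x:[27,31] y:[70/3,74/3] z:[17,23] -> miss, prune

order=[0, 4, 9, 5, 15, 13, 22, 3, 16]  |boxes|=9  |leaves|=1  hit=P0

== RESULT ==
9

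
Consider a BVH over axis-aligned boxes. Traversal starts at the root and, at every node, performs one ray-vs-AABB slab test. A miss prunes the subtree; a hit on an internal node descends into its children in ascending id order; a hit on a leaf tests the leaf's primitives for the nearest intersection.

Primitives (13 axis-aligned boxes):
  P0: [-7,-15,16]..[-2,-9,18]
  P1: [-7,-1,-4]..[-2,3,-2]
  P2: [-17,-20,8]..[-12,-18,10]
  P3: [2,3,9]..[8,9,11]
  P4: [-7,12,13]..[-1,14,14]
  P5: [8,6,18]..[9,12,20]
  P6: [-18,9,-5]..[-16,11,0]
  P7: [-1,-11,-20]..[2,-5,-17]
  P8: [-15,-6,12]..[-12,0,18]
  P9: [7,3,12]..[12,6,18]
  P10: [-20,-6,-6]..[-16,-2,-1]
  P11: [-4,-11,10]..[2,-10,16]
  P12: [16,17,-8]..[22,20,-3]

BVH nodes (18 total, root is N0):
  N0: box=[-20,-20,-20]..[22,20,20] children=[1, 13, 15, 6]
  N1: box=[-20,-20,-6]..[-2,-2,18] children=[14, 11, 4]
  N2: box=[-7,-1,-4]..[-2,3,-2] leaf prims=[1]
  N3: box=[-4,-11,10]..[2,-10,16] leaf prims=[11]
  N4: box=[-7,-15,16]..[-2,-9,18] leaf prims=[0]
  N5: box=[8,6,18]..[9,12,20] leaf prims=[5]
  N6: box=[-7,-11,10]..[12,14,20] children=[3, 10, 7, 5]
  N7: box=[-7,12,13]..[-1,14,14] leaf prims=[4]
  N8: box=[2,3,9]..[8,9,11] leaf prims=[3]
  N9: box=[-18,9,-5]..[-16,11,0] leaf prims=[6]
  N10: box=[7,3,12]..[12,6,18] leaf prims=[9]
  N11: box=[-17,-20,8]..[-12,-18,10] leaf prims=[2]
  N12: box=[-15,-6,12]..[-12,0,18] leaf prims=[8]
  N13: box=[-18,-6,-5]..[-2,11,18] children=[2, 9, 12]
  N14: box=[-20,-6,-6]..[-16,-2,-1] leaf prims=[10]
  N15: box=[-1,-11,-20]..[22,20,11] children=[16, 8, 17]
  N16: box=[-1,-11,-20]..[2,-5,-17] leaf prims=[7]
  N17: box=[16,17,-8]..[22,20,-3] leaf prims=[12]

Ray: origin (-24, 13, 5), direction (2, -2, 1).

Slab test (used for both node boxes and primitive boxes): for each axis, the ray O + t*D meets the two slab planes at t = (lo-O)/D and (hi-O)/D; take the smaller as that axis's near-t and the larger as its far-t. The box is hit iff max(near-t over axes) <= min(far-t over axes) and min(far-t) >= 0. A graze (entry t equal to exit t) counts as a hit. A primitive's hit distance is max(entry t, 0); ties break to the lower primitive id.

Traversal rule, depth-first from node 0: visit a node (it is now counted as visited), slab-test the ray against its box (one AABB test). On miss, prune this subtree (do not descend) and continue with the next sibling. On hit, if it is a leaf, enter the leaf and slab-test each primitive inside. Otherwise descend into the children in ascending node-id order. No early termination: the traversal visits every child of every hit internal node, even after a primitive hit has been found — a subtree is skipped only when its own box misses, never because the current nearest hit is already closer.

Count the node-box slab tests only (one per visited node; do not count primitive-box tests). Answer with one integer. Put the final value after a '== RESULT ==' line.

Walk:
N0 x:[2,23] y:[-7/2,33/2] z:[-25,15] -> hit [2,15], descend [1, 6, 13, 15]
  N1 x:[2,11] y:[15/2,33/2] z:[-11,13] -> hit [15/2,11], descend [4, 11, 14]
    N4 x:[17/2,11] y:[11,14] z:[11,13] -> hit [11,11] leaf, test {P0@t=11}
    N11 x:[7/2,6] y:[31/2,33/2] z:[3,5] -> miss, prune
    N14 x:[2,4] y:[15/2,19/2] z:[-11,-6] -> miss, prune
  N6 x:[17/2,18] y:[-1/2,12] z:[5,15] -> hit [17/2,12], descend [3, 5, 7, 10]
    N3 x:[10,13] y:[23/2,12] z:[5,11] -> miss, prune
    N5 x:[16,33/2] y:[1/2,7/2] z:[13,15] -> miss, prune
    N7 x:[17/2,23/2] y:[-1/2,1/2] z:[8,9] -> miss, prune
    N10 x:[31/2,18] y:[7/2,5] z:[7,13] -> miss, prune
  N13 x:[3,11] y:[1,19/2] z:[-10,13] -> hit [3,19/2], descend [2, 9, 12]
    N2 x:[17/2,11] y:[5,7] z:[-9,-7] -> miss, prune
    N9 x:[3,4] y:[1,2] z:[-10,-5] -> miss, prune
    N12 x:[9/2,6] y:[13/2,19/2] z:[7,13] -> miss, prune
  N15 x:[23/2,23] y:[-7/2,12] z:[-25,6] -> miss, prune

15 AABB tests over nodes [0, 1, 4, 11, 14, 6, 3, 5, 7, 10, 13, 2, 9, 12, 15]; 1 leaf entered; closest P0.

== RESULT ==
15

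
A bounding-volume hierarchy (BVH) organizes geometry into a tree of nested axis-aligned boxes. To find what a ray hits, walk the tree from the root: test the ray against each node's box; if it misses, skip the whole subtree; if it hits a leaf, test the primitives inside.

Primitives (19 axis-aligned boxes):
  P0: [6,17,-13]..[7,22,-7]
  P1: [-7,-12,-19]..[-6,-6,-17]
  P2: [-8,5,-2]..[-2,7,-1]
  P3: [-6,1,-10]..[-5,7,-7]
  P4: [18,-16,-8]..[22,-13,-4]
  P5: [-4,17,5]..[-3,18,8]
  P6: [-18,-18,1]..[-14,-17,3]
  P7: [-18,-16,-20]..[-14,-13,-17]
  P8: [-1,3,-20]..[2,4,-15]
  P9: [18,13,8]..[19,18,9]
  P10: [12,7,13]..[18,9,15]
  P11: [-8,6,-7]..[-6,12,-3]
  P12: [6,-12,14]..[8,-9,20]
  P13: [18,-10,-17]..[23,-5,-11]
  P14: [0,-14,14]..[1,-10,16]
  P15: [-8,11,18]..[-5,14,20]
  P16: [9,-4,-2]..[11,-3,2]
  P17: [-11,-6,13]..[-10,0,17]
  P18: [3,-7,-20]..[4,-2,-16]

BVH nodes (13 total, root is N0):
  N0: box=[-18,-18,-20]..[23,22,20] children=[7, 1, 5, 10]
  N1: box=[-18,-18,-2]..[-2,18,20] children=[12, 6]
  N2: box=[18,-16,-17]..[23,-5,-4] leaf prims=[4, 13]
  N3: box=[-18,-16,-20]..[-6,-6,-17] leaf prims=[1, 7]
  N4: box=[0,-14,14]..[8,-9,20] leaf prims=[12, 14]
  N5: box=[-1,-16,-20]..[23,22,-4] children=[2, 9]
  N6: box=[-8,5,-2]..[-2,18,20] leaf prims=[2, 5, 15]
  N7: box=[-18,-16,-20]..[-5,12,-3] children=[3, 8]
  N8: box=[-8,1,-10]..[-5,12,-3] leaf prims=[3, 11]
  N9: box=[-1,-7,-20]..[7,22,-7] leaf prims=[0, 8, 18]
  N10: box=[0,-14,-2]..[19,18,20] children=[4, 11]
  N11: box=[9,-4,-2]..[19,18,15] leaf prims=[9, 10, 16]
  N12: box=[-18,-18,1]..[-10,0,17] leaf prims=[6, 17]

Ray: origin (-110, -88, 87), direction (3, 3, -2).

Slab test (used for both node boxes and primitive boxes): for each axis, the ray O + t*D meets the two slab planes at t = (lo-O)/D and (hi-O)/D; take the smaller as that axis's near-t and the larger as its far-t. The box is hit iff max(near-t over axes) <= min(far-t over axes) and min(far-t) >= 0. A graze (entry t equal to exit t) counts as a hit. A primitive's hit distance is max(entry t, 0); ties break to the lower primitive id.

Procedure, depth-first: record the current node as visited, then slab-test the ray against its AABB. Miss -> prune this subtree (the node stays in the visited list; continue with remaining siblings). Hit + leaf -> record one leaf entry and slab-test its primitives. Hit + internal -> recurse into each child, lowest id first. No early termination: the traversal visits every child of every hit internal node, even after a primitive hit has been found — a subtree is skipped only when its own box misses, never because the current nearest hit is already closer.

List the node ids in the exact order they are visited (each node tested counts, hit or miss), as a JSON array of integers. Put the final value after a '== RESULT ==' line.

Walk:
N0 x:[92/3,133/3] y:[70/3,110/3] z:[67/2,107/2] -> hit [67/2,110/3], descend [1, 5, 7, 10]
  N1 x:[92/3,36] y:[70/3,106/3] z:[67/2,89/2] -> hit [67/2,106/3], descend [6, 12]
    N6 x:[34,36] y:[31,106/3] z:[67/2,89/2] -> hit [34,106/3] leaf, test {P2(miss), P5(miss), P15@t=34}
    N12 x:[92/3,100/3] y:[70/3,88/3] z:[35,43] -> miss, prune
  N5 x:[109/3,133/3] y:[24,110/3] z:[91/2,107/2] -> miss, prune
  N7 x:[92/3,35] y:[24,100/3] z:[45,107/2] -> miss, prune
  N10 x:[110/3,43] y:[74/3,106/3] z:[67/2,89/2] -> miss, prune

Summary -> nodes [0, 1, 6, 12, 5, 7, 10]; box-tests=7; leaf-entries=1; first=P15

== RESULT ==
[0, 1, 6, 12, 5, 7, 10]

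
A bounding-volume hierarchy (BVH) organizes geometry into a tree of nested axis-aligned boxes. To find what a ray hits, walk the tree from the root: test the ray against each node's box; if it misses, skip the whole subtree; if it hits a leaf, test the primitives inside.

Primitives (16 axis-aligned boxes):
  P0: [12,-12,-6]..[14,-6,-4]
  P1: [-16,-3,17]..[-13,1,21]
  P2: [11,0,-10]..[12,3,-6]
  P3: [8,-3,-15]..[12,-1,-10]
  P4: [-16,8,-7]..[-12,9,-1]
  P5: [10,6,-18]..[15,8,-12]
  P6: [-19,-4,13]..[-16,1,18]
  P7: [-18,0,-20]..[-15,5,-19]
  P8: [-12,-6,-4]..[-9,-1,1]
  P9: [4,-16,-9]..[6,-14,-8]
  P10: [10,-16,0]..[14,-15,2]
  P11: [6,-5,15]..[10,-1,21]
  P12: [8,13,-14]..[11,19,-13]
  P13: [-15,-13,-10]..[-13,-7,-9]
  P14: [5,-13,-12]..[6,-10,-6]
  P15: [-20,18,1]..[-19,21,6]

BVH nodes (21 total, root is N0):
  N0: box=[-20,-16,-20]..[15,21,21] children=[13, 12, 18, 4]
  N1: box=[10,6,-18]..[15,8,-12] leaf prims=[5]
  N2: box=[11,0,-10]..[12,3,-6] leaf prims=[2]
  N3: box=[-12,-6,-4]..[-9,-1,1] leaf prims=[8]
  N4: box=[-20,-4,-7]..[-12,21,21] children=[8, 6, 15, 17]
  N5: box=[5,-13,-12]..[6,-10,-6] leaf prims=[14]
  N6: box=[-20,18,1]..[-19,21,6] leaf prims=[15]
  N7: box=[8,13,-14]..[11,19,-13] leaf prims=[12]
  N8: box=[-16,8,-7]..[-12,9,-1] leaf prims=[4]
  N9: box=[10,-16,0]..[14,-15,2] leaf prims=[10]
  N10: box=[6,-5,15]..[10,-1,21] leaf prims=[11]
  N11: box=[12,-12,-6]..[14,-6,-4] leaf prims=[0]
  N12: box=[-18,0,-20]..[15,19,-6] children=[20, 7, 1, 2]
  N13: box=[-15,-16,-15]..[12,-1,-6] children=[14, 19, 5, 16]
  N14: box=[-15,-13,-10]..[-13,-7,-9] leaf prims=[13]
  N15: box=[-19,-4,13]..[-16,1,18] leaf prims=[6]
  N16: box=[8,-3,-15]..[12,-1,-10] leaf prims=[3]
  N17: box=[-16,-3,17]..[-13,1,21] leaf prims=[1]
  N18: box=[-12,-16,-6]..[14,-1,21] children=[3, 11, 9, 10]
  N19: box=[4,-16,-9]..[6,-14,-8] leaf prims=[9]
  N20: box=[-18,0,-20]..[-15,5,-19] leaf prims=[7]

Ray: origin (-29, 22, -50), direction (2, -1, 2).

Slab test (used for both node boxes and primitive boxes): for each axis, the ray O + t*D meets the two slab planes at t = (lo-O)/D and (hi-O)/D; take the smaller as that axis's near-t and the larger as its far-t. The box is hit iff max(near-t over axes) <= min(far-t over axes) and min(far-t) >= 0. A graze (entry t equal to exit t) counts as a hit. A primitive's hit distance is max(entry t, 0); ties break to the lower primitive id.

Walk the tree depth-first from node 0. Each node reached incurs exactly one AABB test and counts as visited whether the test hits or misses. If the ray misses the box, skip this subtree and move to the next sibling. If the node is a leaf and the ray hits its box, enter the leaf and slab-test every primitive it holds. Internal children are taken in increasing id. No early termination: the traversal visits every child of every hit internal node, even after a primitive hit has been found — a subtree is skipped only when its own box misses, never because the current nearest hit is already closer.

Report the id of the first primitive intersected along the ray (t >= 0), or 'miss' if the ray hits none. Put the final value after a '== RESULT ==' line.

Walk:
N0 x:[9/2,22] y:[1,38] z:[15,71/2] -> hit [15,22], descend [4, 12, 13, 18]
  N4 x:[9/2,17/2] y:[1,26] z:[43/2,71/2] -> miss, prune
  N12 x:[11/2,22] y:[3,22] z:[15,22] -> hit [15,22], descend [1, 2, 7, 20]
    N1 x:[39/2,22] y:[14,16] z:[16,19] -> miss, prune
    N2 x:[20,41/2] y:[19,22] z:[20,22] -> hit [20,41/2] leaf, test {P2@t=20}
    N7 x:[37/2,20] y:[3,9] z:[18,37/2] -> miss, prune
    N20 x:[11/2,7] y:[17,22] z:[15,31/2] -> miss, prune
  N13 x:[7,41/2] y:[23,38] z:[35/2,22] -> miss, prune
  N18 x:[17/2,43/2] y:[23,38] z:[22,71/2] -> miss, prune

Summary -> nodes [0, 4, 12, 1, 2, 7, 20, 13, 18]; box-tests=9; leaf-entries=1; first=P2

== RESULT ==
2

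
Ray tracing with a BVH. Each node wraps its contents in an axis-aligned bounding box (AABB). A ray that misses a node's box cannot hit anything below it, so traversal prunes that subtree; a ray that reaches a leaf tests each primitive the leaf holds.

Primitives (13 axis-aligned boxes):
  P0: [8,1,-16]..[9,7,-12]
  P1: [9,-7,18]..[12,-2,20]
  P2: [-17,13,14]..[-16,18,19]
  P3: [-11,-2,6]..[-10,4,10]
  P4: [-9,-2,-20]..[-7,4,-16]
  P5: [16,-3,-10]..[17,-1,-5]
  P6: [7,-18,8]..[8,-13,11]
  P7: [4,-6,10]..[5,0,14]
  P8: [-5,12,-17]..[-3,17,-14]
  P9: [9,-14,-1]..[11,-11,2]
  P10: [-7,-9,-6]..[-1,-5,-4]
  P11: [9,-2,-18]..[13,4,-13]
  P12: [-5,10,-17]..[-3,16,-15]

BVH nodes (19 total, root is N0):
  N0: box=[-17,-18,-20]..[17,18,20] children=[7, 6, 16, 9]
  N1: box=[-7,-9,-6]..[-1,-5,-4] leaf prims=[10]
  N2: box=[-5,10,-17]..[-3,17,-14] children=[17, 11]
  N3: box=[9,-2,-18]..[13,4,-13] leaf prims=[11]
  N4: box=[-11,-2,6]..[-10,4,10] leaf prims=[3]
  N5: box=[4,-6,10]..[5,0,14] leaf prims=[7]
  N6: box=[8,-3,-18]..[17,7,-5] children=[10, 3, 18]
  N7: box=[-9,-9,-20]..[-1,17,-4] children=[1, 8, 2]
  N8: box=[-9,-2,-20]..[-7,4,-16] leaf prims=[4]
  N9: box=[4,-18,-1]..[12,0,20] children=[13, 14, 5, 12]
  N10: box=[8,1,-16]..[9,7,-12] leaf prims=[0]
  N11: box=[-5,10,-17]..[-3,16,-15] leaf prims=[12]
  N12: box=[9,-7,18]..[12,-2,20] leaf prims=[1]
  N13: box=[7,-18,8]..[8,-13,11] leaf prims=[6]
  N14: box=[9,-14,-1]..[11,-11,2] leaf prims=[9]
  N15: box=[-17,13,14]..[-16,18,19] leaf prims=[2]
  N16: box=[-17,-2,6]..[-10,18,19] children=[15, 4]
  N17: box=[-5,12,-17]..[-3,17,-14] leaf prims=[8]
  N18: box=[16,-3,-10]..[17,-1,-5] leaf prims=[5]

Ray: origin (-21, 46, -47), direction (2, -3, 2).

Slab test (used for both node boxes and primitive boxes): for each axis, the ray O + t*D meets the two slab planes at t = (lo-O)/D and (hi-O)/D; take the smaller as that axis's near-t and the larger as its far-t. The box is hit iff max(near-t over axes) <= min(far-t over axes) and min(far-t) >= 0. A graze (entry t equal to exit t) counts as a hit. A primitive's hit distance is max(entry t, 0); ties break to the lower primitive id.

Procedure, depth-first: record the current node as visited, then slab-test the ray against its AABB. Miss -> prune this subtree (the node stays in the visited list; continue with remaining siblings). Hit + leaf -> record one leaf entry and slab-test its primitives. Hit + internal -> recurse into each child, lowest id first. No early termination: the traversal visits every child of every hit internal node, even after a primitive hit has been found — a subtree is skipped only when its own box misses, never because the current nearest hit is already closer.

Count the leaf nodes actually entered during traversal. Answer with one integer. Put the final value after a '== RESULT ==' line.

Walk:
N0 x:[2,19] y:[28/3,64/3] z:[27/2,67/2] -> hit [27/2,19], descend [6, 7, 9, 16]
  N6 x:[29/2,19] y:[13,49/3] z:[29/2,21] -> hit [29/2,49/3], descend [3, 10, 18]
    N3 x:[15,17] y:[14,16] z:[29/2,17] -> hit [15,16] leaf, test {P11@t=15}
    N10 x:[29/2,15] y:[13,15] z:[31/2,35/2] -> miss, prune
    N18 x:[37/2,19] y:[47/3,49/3] z:[37/2,21] -> miss, prune
  N7 x:[6,10] y:[29/3,55/3] z:[27/2,43/2] -> miss, prune
  N9 x:[25/2,33/2] y:[46/3,64/3] z:[23,67/2] -> miss, prune
  N16 x:[2,11/2] y:[28/3,16] z:[53/2,33] -> miss, prune

8 AABB tests over nodes [0, 6, 3, 10, 18, 7, 9, 16]; 1 leaf entered; closest P11.

== RESULT ==
1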